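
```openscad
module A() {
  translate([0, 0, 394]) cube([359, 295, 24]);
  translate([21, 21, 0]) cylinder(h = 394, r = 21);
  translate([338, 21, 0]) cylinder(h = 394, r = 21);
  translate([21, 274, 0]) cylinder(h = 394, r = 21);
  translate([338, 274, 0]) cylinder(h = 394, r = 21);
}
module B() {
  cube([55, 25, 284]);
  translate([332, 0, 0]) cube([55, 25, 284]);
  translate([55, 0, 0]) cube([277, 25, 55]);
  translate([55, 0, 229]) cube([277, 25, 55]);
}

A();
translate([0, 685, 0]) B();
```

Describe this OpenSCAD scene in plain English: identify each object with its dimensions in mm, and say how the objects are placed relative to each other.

A is a four-legged stool. The seat is a 359×295×24 mm slab whose top surface is at z = 418 mm; four round legs, each 42 mm in diameter, run from the floor (z = 0) to the underside of the seat, each leg's axis is inset half a diameter from the nearest pair of seat edges (so the leg's bounding box is flush with the corner).

B is a picture frame with a 277×174 mm rectangular opening (x by z) and a uniform 55 mm border on every side. Frame depth is 25 mm along y. It is built from two vertical stiles running the full outside height and two horizontal rails spanning the gap between the stiles.

The picture frame is on the floor beside the stool on its +y side.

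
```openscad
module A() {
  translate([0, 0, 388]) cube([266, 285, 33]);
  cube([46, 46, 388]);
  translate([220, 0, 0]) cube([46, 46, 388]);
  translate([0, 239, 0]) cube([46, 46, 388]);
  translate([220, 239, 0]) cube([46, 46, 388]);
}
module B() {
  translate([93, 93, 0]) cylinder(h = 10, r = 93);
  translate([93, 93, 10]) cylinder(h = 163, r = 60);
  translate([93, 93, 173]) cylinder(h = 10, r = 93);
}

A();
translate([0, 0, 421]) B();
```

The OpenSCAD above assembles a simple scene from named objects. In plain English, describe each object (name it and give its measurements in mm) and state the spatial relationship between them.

A is a simple wooden stool: a rectangular seat 266 mm (x) by 285 mm (y), 33 mm thick, top face at z = 421 mm, on four square legs, each 46×46 mm in cross-section. The legs rest on z = 0, each flush with a corner of the seat.

B is a spool: two coaxial disc flanges of radius 93 mm and thickness 10 mm, joined by a core cylinder of radius 60 mm and height 163 mm. The lower flange rests on z = 0 and the three cylinders share a vertical axis.

The spool is on top of the stool.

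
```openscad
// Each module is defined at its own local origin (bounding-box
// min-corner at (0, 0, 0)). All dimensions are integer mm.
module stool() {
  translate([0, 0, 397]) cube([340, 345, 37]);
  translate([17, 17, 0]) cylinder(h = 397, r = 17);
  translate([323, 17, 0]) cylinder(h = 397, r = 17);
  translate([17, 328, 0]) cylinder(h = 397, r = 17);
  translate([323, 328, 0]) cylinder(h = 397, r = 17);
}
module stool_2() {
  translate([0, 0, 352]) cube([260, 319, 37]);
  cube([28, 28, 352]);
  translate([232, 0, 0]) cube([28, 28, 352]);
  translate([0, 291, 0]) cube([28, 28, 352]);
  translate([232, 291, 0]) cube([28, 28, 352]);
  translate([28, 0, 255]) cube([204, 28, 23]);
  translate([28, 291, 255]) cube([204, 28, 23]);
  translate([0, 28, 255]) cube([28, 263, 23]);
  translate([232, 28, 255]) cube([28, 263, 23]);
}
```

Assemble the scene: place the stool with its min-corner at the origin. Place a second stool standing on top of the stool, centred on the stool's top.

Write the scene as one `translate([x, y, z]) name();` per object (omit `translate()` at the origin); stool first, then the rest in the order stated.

stool();
translate([40, 13, 434]) stool_2();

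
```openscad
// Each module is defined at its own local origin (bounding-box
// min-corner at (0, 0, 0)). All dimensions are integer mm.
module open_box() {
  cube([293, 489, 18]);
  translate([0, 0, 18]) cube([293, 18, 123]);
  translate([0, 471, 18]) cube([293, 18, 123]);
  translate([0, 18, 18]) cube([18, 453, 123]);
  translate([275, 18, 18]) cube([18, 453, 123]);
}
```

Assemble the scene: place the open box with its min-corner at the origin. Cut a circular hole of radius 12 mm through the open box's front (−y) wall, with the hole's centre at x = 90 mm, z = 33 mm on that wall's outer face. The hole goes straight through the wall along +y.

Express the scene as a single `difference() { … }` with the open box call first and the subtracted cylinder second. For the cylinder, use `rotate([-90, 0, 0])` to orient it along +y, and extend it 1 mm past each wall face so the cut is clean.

difference() {
  open_box();
  translate([90, -1, 33]) rotate([-90, 0, 0]) cylinder(h = 20, r = 12);
}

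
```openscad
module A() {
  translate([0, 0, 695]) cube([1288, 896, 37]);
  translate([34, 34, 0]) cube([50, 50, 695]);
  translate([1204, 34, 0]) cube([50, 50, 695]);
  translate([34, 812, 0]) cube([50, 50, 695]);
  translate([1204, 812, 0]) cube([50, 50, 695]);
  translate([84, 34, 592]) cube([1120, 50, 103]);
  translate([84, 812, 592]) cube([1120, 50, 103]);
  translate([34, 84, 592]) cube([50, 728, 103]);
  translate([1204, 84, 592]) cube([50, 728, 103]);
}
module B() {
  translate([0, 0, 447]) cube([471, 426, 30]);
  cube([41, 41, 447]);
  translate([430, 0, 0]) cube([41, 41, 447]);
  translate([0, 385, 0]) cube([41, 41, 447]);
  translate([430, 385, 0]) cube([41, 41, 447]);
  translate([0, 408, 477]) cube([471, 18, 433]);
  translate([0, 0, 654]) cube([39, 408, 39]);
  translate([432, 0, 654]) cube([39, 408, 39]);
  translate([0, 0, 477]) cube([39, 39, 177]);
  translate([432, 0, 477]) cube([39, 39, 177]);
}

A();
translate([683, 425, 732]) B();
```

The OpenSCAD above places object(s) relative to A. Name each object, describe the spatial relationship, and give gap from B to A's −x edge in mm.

A is a table. B is a chair. The chair is on top of the table. The gap from the chair to the table's −x edge is 683 mm.

The chair's min-x is at 683; the table's min-x is 0; gap = 683 mm.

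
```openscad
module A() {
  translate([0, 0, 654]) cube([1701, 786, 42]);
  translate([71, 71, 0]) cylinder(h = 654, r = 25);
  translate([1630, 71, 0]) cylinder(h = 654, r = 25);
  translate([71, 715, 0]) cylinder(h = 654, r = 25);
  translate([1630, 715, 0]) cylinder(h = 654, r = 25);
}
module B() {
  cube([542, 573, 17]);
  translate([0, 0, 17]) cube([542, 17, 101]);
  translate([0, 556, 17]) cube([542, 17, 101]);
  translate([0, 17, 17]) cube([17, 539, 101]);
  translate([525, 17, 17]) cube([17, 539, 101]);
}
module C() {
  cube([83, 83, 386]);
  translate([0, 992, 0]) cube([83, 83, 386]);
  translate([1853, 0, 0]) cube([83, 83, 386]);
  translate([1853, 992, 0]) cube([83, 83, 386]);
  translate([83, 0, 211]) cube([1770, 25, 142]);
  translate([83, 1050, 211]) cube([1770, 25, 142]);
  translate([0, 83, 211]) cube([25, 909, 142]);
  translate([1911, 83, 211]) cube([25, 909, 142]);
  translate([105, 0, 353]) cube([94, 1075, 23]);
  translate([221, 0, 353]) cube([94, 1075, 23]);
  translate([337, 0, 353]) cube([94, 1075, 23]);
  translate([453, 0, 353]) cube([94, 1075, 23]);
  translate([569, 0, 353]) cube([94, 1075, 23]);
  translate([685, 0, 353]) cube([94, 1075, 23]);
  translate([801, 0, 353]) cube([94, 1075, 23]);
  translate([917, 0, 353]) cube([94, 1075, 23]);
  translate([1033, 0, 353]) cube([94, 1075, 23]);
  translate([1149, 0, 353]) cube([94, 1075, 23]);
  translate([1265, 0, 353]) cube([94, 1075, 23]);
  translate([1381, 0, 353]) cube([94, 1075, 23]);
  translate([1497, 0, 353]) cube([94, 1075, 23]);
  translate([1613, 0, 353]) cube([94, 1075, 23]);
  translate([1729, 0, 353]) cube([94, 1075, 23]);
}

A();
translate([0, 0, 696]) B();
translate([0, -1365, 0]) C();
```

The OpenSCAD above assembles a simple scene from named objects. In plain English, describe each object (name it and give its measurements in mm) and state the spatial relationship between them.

A is a table with a 1701×786 mm rectangular top, 42 mm thick, top surface at z = 696 mm, supported by four round legs of 50 mm diameter, each leg's bounding box inset 46 mm from the nearest pair of top edges, running from the floor.

B is an open-topped rectangular box: outside dimensions 542×573×118 mm, with a uniform wall and base thickness of 17 mm. The base is a full 542×573 slab on the floor; four walls sit on top of the base. The front and back walls (the −y and +y sides) span the full width; the two side walls fit between them.

C is a bed frame 1936 mm long (x) by 1075 mm wide (y). Four 83×83 mm corner posts, 386 mm tall, at the corners of the footprint. Four rails of 25 mm thickness and 142 mm height run between adjacent posts with their undersides at z = 211 mm, their outer faces flush with the outside of the frame (the two x-running rails run between the posts' inner faces; the two y-running rails run between the posts' inner faces). 15 slats, each 94 mm wide (x) and 23 mm thick, lie across the top of the two x-running rails, running the full 1075 mm width of the frame in y; the slats are evenly spaced along x between the inner faces of the end posts with equal gaps (rounded down to the nearest mm) at the −x end and between each pair — any rounding remainder accumulates at the +x end.

The open box is on top of the table. The bed frame is on the floor beside the table on its −y side.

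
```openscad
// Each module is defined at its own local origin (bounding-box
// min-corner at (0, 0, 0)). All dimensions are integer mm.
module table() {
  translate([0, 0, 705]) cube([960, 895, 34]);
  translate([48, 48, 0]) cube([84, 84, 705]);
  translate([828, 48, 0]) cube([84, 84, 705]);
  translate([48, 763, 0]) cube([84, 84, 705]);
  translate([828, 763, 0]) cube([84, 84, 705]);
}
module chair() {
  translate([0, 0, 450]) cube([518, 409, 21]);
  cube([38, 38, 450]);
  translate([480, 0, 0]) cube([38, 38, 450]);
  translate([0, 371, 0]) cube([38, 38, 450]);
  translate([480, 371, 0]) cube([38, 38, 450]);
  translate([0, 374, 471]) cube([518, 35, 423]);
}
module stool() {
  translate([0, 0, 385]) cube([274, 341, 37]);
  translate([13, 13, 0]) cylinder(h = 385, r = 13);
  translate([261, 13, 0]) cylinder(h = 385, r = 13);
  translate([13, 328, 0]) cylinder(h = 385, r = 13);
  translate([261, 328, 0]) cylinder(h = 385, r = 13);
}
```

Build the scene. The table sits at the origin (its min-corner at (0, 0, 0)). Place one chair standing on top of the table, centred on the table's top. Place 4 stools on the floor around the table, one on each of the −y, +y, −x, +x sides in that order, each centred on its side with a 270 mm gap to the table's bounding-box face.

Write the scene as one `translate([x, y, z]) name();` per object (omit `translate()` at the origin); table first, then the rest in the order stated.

table();
translate([221, 243, 739]) chair();
translate([343, -611, 0]) stool();
translate([343, 1165, 0]) stool();
translate([-544, 277, 0]) stool();
translate([1230, 277, 0]) stool();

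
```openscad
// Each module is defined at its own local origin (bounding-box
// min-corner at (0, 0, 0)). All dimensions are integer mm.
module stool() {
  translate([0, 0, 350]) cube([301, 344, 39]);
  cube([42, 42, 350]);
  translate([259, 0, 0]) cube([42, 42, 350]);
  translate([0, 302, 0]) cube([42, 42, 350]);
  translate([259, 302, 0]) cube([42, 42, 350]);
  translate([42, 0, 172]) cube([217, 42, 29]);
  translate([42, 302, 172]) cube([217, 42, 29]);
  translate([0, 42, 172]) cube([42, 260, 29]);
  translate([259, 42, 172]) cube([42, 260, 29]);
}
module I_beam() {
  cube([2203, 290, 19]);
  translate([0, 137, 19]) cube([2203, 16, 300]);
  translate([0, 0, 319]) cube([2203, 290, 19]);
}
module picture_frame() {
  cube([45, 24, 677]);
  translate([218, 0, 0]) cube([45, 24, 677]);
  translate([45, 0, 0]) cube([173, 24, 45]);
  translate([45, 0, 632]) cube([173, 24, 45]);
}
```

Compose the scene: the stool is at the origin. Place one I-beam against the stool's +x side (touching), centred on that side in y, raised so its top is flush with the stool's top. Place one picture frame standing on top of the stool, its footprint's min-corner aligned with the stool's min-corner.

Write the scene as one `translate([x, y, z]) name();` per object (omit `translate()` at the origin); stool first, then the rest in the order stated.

stool();
translate([301, 27, 51]) I_beam();
translate([0, 0, 389]) picture_frame();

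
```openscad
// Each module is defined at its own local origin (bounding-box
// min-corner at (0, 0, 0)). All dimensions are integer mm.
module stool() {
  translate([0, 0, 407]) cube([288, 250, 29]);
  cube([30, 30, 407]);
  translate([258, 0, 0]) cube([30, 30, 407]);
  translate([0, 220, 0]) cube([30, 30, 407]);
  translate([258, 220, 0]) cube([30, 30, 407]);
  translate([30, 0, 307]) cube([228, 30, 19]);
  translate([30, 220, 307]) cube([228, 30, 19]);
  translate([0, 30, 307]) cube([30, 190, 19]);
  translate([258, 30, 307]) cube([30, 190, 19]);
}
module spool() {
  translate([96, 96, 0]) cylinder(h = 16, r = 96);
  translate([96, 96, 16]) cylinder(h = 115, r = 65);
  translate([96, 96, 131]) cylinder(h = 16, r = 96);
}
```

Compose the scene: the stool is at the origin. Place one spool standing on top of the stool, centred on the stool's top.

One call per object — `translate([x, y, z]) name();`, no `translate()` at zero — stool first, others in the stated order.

stool();
translate([48, 29, 436]) spool();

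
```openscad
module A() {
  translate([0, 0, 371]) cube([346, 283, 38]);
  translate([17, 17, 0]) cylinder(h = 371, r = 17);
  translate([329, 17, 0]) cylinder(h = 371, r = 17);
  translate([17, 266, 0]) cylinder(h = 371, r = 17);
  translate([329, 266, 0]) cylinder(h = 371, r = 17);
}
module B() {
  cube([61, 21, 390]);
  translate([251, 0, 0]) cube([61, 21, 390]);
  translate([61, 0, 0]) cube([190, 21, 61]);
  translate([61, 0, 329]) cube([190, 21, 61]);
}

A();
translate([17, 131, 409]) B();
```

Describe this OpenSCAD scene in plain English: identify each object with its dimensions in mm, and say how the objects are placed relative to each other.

A is a four-legged stool. The seat is 346×283 mm, 38 mm thick, top at z = 409 mm. It stands on four round legs, each 34 mm in diameter, from z = 0 to the seat underside, each leg's axis is inset half a diameter from the nearest pair of seat edges (so the leg's bounding box is flush with the corner).

B is a rectangular picture frame lying in the x–z plane (depth along y). The opening is 190 mm wide (x) by 268 mm tall (z), surrounded by a border 61 mm wide on all four sides. The frame is 21 mm deep and is made of two full-height vertical stiles with two horizontal rails fitted between them.

The picture frame is on top of the stool, centred.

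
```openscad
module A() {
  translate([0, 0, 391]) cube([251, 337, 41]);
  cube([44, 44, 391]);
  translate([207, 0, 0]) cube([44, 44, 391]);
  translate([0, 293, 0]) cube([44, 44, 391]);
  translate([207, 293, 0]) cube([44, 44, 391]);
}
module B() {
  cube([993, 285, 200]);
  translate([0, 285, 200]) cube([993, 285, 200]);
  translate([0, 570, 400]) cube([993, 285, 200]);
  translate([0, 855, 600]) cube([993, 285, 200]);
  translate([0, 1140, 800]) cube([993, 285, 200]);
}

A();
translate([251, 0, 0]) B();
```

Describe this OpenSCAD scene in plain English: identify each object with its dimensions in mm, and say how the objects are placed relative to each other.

A is a four-legged stool. The seat is a 251×337×41 mm slab whose top surface is at z = 432 mm; four square legs, each 44×44 mm in cross-section, run from the floor (z = 0) to the underside of the seat, each flush with a corner of the seat.

B is a run of 5 identical solid stair steps. Each tread is 993×285 mm and each step block is 200 mm high. Step 1 rests on the floor; step k is offset from step 1 by (k−1)×285 mm in y and (k−1)×200 mm in z.

The staircase is against the stool's +x side, with their −y faces flush.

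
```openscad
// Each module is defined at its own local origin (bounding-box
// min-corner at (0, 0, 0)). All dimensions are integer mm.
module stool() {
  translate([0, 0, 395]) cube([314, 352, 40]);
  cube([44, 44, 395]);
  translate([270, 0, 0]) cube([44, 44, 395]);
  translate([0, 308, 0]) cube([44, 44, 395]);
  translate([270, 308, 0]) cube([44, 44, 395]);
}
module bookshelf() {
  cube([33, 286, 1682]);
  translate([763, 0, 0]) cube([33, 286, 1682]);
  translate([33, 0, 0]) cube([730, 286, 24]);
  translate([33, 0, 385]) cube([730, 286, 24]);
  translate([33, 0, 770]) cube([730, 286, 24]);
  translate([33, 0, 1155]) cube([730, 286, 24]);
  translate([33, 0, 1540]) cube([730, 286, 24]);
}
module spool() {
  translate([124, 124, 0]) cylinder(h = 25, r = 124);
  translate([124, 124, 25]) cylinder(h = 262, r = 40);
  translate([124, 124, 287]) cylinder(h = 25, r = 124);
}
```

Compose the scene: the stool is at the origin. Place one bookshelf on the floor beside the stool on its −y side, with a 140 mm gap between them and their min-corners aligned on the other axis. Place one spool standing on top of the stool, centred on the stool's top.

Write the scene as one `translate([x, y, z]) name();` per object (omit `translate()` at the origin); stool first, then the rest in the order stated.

stool();
translate([0, -426, 0]) bookshelf();
translate([33, 52, 435]) spool();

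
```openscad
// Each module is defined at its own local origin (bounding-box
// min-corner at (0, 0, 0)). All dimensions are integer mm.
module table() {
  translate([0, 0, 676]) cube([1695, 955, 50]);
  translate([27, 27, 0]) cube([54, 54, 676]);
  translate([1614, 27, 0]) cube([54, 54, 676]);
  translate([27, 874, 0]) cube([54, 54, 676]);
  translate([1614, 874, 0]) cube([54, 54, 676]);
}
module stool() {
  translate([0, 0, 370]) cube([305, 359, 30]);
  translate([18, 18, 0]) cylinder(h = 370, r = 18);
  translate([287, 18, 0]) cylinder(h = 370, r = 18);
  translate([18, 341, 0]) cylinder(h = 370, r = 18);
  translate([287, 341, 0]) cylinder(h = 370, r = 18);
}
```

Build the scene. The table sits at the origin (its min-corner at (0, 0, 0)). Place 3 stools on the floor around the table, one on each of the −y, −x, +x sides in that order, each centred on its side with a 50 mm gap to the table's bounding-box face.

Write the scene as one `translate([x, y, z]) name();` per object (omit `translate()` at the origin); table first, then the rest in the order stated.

table();
translate([695, -409, 0]) stool();
translate([-355, 298, 0]) stool();
translate([1745, 298, 0]) stool();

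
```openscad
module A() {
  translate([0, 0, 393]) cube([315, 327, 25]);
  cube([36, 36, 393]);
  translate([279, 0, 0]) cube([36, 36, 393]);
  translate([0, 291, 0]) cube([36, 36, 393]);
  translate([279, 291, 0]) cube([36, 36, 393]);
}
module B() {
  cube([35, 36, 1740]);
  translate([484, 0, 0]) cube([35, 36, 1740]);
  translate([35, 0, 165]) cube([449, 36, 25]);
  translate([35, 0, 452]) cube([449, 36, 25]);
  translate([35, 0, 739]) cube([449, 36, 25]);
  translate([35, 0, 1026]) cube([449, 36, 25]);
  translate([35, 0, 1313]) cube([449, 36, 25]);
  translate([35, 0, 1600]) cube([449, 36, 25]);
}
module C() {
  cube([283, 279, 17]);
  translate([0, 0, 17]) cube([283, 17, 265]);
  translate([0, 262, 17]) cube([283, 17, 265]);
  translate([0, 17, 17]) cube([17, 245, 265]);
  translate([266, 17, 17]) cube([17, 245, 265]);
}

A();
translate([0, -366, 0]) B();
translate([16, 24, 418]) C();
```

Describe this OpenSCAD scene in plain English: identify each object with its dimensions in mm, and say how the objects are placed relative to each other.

A is a four-legged stool. The seat is 315×327 mm, 25 mm thick, top at z = 418 mm. It stands on four square legs, each 36×36 mm in cross-section, from z = 0 to the seat underside, each flush with a corner of the seat.

B is a straight ladder. Two 35×36 mm vertical rails, 1740 mm tall, stand 519 mm apart (outside-to-outside) with their front faces coplanar on the −y side. 6 rungs, each 36 mm deep and 25 mm tall, span between the inner faces of the rails, front faces flush with the rails. The lowest rung's underside is at z = 165 mm and rungs are spaced 287 mm apart (underside to underside).

C is an open storage box with external size 283×279×282 mm and wall thickness 17 mm (the base is also 17 mm thick). The base covers the whole footprint; the four walls stand on the base, with the y-facing walls full-width and the x-facing walls fitting between their inner faces.

The ladder is on the floor beside the stool on its −y side. The open box is on top of the stool, centred.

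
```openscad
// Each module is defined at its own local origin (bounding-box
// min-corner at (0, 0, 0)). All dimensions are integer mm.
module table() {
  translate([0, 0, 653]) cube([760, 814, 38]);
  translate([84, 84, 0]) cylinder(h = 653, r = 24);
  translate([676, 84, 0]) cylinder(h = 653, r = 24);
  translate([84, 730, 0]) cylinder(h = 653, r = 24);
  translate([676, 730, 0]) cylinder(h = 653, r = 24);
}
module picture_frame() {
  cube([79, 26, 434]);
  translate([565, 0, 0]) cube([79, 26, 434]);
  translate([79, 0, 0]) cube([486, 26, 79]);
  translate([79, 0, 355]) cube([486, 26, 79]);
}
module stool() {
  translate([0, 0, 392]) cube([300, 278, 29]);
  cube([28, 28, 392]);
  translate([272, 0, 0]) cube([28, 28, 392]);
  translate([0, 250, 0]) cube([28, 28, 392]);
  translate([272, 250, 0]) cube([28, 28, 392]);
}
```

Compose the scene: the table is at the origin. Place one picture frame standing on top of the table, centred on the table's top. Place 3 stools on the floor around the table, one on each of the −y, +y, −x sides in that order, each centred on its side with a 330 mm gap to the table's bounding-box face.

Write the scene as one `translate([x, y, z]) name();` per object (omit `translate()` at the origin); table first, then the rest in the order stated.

table();
translate([58, 394, 691]) picture_frame();
translate([230, -608, 0]) stool();
translate([230, 1144, 0]) stool();
translate([-630, 268, 0]) stool();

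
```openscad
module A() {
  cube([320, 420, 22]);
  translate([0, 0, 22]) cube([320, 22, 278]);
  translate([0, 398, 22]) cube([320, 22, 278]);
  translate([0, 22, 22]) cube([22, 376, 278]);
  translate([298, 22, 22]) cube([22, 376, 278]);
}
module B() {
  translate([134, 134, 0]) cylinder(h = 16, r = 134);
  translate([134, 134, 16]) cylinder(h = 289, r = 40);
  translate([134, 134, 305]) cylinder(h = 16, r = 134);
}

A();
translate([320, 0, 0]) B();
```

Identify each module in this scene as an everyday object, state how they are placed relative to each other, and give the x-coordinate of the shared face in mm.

A is an open box. B is a spool. The spool is against the open box's +x side, with their −y faces flush. The x-coordinate of the shared face is 320 mm.

The open box's +x face and the spool's −x face are both at x = 320 mm.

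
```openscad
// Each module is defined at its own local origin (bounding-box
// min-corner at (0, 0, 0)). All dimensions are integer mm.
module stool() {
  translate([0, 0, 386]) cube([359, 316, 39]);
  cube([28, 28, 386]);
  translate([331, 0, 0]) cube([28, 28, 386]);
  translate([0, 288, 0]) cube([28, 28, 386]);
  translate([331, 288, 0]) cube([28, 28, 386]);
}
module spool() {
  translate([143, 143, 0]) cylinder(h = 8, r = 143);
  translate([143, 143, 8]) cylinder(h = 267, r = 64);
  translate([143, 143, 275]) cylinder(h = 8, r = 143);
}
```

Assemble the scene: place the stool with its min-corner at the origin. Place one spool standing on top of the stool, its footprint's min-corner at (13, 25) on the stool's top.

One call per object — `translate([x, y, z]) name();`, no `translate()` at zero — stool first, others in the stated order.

stool();
translate([13, 25, 425]) spool();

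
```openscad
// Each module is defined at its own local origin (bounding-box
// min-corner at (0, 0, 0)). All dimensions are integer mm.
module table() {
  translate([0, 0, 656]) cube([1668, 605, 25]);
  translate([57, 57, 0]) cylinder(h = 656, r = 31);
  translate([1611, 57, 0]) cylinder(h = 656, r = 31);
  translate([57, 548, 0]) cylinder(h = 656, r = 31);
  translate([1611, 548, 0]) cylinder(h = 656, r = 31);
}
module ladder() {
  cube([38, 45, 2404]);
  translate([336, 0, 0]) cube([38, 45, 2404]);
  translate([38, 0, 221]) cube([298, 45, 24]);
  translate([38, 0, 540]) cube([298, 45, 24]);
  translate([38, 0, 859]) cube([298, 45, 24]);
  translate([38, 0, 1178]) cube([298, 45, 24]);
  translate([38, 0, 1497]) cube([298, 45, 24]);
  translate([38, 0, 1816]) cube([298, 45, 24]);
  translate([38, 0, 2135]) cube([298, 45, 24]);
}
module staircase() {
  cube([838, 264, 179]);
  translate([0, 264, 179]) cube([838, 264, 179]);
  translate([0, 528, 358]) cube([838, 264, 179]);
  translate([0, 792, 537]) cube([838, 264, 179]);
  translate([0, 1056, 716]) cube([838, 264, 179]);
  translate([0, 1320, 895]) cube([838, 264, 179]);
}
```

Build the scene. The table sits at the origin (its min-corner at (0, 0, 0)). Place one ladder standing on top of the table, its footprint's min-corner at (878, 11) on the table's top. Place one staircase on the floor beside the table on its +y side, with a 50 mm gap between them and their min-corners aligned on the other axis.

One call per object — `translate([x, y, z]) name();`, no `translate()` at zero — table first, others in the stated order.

table();
translate([878, 11, 681]) ladder();
translate([0, 655, 0]) staircase();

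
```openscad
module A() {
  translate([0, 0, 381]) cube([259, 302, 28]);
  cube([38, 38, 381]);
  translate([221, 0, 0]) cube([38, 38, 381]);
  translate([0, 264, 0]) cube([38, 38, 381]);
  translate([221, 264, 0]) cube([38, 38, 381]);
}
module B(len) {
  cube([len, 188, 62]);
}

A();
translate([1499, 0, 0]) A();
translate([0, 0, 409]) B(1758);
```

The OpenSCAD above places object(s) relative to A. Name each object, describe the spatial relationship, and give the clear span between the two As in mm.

Second stool starts at x = 1499; first ends at x = 259; clear span = 1499 − 259 = 1240 mm.

A is a stool. B is a beam. A beam spans the tops of two stools. The clear span between the two stools is 1240 mm.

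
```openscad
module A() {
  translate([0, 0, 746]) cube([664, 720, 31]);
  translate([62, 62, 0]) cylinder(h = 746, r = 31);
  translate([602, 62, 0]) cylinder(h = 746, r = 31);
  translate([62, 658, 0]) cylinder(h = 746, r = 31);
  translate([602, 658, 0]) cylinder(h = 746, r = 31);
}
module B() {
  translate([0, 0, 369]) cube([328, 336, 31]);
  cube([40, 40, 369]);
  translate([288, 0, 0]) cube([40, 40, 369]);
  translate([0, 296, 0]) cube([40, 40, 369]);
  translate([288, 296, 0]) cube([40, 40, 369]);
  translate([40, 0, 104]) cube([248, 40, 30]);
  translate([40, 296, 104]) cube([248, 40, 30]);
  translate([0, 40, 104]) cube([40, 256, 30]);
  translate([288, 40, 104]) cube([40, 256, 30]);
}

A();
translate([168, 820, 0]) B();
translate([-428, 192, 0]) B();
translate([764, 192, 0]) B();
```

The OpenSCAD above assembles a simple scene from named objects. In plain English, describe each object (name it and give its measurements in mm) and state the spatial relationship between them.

A is a table: top 664 mm (x) × 720 mm (y), 31 mm thick, upper face at z = 777 mm, on four round legs of 62 mm diameter, each leg's bounding box inset 31 mm from the nearest pair of top edges, running from z = 0 to the bottom of the top.

B is a four-legged stool. The seat is a 328×336×31 mm slab whose top surface is at z = 400 mm; four square legs, each 40×40 mm in cross-section, run from the floor (z = 0) to the underside of the seat, each flush with a corner of the seat. Four stretchers, 40 mm wide and 30 mm tall, connect adjacent legs with their undersides at z = 104 mm, each running between the inner faces of the legs it joins and aligned with the legs' outer faces on the other axis.

Three stools sit around the table at the +y, −x, +x sides.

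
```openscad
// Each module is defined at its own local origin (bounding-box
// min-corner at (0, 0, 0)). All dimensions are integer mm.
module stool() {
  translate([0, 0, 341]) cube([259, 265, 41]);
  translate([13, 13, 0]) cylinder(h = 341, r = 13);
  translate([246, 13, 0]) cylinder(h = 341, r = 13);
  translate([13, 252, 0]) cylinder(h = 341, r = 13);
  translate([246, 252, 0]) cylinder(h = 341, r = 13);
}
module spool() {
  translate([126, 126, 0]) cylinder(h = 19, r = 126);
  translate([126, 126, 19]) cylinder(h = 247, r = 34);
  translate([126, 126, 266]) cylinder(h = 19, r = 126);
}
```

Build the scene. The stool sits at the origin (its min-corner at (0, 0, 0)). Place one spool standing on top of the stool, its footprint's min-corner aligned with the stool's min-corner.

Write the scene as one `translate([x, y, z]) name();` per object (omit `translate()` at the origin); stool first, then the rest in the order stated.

stool();
translate([0, 0, 382]) spool();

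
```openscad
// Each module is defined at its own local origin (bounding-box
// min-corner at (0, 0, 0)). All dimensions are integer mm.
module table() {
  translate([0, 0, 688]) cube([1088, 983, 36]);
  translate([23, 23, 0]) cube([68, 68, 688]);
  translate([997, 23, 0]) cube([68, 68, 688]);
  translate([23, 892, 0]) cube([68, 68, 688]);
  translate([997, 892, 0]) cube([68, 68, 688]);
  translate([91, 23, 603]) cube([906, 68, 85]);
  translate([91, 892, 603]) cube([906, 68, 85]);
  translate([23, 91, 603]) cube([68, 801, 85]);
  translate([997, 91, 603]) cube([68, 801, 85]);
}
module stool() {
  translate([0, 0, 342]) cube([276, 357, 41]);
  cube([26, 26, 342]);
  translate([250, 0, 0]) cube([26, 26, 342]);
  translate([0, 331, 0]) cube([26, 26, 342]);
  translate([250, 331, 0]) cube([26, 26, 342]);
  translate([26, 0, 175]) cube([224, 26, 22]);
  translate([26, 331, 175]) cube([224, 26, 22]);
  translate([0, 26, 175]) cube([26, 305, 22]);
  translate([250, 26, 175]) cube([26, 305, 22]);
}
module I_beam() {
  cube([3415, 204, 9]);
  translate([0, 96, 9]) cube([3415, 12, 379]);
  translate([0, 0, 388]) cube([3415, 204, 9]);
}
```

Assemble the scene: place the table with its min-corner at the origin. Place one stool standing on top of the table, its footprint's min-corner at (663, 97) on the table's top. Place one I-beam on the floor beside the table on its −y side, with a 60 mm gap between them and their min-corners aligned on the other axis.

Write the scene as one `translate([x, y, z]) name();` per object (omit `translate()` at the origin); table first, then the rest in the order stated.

table();
translate([663, 97, 724]) stool();
translate([0, -264, 0]) I_beam();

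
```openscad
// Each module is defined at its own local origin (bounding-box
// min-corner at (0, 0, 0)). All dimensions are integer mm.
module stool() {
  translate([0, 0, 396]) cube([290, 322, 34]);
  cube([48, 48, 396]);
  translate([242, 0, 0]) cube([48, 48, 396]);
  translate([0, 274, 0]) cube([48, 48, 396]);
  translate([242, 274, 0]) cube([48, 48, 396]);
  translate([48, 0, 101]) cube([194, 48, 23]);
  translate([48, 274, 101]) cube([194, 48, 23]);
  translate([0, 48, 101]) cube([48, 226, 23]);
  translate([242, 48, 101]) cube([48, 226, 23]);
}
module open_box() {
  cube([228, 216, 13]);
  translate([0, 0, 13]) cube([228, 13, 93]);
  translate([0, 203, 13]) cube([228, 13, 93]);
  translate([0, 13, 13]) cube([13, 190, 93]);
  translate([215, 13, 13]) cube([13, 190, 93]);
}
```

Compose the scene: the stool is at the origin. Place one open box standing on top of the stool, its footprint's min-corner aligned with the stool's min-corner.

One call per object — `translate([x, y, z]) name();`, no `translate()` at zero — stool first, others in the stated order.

stool();
translate([0, 0, 430]) open_box();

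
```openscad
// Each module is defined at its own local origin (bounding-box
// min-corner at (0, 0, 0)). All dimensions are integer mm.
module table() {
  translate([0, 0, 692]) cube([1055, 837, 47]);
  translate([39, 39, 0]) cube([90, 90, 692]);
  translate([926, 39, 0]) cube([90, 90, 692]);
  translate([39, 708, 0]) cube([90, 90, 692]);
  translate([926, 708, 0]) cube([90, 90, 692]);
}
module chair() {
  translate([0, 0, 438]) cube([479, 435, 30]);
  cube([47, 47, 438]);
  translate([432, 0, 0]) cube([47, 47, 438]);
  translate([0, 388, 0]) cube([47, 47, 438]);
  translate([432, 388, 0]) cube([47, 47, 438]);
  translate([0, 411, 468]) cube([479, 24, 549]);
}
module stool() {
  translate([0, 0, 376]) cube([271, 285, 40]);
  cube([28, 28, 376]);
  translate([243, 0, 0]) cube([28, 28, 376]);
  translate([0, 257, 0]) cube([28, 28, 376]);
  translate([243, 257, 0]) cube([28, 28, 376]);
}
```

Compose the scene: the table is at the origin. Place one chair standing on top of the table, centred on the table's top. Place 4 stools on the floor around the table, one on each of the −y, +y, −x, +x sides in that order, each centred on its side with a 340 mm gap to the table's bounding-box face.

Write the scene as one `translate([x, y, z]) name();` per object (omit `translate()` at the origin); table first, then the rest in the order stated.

table();
translate([288, 201, 739]) chair();
translate([392, -625, 0]) stool();
translate([392, 1177, 0]) stool();
translate([-611, 276, 0]) stool();
translate([1395, 276, 0]) stool();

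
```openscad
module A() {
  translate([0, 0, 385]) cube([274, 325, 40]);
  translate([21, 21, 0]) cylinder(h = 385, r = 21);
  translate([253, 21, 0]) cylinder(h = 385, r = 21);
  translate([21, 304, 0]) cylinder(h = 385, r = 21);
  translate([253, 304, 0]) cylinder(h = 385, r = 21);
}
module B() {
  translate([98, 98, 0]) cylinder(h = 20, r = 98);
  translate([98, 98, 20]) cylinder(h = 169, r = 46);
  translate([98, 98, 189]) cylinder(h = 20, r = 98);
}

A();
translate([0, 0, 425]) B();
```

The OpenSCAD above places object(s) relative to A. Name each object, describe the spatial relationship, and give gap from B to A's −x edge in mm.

The spool's min-x is at 0; the stool's min-x is 0; gap = 0 mm.

A is a stool. B is a spool. The spool is on top of the stool. The gap from the spool to the stool's −x edge is 0 mm.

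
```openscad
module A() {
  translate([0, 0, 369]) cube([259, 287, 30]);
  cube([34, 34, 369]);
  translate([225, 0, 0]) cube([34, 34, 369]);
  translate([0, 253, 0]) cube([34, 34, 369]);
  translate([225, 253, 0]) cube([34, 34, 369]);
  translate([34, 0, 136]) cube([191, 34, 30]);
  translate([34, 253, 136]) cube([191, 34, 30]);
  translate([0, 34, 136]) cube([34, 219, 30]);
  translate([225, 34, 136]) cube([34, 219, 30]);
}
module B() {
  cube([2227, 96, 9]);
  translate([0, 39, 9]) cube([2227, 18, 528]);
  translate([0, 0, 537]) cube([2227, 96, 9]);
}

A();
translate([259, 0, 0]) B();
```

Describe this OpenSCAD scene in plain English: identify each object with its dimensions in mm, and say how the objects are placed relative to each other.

A is a simple wooden stool: a rectangular seat 259 mm (x) by 287 mm (y), 30 mm thick, top face at z = 399 mm, on four square legs, each 34×34 mm in cross-section. The legs rest on z = 0, each flush with a corner of the seat. Four stretchers, 34 mm wide and 30 mm tall, connect adjacent legs with their undersides at z = 136 mm, each running between the inner faces of the legs it joins and aligned with the legs' outer faces on the other axis.

B is an I-beam lying along x, 2227 mm long. Overall section height 546 mm. Two flanges 96 mm wide (y) and 9 mm thick, one on the floor and one at the top; a web 18 mm thick runs between them, centred on the flange width.

The I-beam is against the stool's +x side, with their −y faces flush.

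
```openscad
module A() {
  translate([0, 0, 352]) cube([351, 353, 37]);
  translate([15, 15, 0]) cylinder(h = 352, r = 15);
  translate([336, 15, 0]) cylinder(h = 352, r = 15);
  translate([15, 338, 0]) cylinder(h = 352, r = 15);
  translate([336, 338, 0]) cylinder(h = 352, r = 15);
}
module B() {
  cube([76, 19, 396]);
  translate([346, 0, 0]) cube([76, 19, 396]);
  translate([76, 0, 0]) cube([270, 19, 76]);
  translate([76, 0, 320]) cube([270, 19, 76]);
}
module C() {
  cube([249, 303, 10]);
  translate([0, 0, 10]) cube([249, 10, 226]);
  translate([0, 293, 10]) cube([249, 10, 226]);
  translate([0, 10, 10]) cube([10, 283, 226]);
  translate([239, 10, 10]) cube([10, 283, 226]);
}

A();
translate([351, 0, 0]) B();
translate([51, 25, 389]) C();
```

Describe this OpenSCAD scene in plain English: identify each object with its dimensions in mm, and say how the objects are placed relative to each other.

A is a four-legged stool. The seat is 351×353 mm, 37 mm thick, top at z = 389 mm. It stands on four round legs, each 30 mm in diameter, from z = 0 to the seat underside, each leg's axis is inset half a diameter from the nearest pair of seat edges (so the leg's bounding box is flush with the corner).

B is a rectangular picture frame lying in the x–z plane (depth along y). The opening is 270 mm wide (x) by 244 mm tall (z), surrounded by a border 76 mm wide on all four sides. The frame is 19 mm deep and is made of two full-height vertical stiles with two horizontal rails fitted between them.

C is an open-topped rectangular box: outside dimensions 249×303×236 mm, with a uniform wall and base thickness of 10 mm. The base is a full 249×303 slab on the floor; four walls sit on top of the base. The front and back walls (the −y and +y sides) span the full width; the two side walls fit between them.

The picture frame is against the stool's +x side, with their −y faces flush. The open box is on top of the stool, centred.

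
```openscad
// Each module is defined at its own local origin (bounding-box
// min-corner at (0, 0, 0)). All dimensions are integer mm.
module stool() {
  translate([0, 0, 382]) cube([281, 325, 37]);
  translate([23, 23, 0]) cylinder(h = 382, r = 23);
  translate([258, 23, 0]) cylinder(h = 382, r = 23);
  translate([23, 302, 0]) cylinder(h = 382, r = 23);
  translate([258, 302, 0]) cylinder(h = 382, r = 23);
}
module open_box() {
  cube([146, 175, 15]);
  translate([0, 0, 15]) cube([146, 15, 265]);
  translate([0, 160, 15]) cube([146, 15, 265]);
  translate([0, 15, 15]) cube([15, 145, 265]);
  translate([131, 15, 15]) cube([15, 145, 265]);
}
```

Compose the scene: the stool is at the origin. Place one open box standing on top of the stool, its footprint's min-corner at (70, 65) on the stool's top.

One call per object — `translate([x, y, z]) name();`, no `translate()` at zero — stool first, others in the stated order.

stool();
translate([70, 65, 419]) open_box();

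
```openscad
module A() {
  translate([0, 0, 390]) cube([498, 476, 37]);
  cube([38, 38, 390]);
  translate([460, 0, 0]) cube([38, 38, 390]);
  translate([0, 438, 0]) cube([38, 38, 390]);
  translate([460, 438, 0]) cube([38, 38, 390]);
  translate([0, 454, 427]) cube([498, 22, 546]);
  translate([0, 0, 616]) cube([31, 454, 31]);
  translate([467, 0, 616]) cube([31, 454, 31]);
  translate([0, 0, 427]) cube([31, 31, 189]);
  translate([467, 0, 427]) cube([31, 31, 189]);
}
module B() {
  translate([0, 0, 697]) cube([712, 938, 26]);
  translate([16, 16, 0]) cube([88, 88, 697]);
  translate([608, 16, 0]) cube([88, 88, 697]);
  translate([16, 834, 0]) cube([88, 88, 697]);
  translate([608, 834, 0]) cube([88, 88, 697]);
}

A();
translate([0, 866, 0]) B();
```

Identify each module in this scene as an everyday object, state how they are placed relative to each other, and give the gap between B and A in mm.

A is a chair. B is a table. The table is on the floor beside the chair on its +y side. The gap between the table and the chair is 390 mm.

The table's nearest face is 390 mm from the chair's +y face.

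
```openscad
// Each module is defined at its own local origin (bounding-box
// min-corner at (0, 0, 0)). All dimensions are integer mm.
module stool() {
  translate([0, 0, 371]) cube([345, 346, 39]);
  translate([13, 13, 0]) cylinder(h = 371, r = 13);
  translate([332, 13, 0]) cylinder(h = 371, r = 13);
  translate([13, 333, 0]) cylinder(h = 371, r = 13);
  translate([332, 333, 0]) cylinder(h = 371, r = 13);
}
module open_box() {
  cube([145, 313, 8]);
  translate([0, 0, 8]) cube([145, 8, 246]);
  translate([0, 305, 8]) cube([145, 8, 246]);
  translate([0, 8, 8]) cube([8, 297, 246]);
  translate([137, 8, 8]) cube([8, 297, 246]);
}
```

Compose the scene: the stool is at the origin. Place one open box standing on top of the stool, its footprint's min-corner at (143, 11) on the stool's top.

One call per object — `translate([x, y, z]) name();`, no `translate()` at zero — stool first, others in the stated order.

stool();
translate([143, 11, 410]) open_box();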